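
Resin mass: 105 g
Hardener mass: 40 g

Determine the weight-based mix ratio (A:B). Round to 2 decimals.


Ratio = 105 / 40 = 2.63

2.63


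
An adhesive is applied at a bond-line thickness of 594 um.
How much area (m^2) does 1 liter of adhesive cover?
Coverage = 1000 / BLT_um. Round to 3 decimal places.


Coverage = 1000 / 594 = 1.684 m^2

1.684


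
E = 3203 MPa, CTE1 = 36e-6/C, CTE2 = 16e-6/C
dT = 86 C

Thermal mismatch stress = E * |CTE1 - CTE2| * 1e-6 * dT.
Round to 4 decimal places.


= 3203 * 20e-6 * 86
= 5.5092 MPa

5.5092


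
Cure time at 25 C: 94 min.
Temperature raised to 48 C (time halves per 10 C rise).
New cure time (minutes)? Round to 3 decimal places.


Acceleration factor = 2^(23/10) = 4.9246
New time = 94 / 4.9246 = 19.088 min

19.088


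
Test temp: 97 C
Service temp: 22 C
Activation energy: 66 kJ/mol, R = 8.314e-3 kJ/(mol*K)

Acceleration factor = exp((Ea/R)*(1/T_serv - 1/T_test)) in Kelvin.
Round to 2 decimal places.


AF = exp((66/0.008314)*(1/295.15 - 1/370.15))
= 232.69

232.69


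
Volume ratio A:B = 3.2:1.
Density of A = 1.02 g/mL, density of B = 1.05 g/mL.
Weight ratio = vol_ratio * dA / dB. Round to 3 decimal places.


Wt ratio = 3.2 * 1.02 / 1.05
= 3.109

3.109


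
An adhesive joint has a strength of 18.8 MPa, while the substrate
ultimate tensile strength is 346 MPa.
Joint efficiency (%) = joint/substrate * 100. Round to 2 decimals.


Efficiency = 18.8 / 346 * 100
= 5.43%

5.43


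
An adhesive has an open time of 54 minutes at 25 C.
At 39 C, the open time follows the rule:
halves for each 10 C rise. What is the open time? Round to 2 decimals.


Factor = 2^((39-25)/10) = 2.6390
Open time = 54 / 2.6390 = 20.46 min

20.46


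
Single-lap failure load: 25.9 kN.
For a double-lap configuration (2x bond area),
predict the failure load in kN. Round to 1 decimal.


Failure load = 25.9 * 2 = 51.8 kN

51.8


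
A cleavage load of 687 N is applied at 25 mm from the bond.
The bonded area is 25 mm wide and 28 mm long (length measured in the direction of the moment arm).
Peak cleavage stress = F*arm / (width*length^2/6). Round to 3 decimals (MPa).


Moment = 687 * 25 = 17175 N*mm
Section modulus = 25 * 784 / 6 = 19600 / 6 mm^3
Stress = 17175 / (19600 / 6) = 103050 / 19600
= 5.258 MPa

5.258


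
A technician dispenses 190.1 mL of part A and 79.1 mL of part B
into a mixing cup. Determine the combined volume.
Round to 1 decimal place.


Combined volume = 190.1 + 79.1
= 269.2 mL

269.2


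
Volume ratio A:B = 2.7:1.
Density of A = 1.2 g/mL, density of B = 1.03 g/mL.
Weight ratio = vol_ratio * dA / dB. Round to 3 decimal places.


Wt ratio = 2.7 * 1.2 / 1.03
= 3.146

3.146


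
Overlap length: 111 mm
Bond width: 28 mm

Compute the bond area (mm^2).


Bond area = 111 * 28 = 3108 mm^2

3108


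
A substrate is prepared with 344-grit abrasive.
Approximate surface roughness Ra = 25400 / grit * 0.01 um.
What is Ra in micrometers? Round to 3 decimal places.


Ra = 25400 / 344 * 0.01 = 0.738 um

0.738


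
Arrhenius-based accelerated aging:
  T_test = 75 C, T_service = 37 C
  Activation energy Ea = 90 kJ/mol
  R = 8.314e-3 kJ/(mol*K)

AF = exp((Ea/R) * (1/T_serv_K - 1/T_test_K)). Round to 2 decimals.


T_test_K = 348.15, T_serv_K = 310.15
AF = exp((90/8.314e-3) * (1/310.15 - 1/348.15))
= 45.13

45.13


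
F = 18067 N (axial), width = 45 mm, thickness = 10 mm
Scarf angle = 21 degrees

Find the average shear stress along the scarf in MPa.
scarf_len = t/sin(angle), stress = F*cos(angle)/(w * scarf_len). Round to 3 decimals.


scarf_len = 10/sin(21 deg) = 27.9043
cos(21 deg) = 0.933580
stress = 18067*0.933580/(45*27.9043) = 13.432 MPa

13.432


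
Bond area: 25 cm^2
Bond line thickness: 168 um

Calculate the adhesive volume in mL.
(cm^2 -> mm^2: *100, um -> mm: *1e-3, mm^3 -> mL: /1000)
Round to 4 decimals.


V = 25*100 * 168*1e-3 / 1000
= 0.4200 mL

0.4200


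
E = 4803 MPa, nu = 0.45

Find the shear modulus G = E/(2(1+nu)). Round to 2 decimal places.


G = 4803 / (2 * 1.45)
= 1656.21 MPa

1656.21


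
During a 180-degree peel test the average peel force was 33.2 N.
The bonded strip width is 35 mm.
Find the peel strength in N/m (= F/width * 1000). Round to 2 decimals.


Peel strength = F/width * 1000
= 33.2 / 35 * 1000
= 948.57 N/m

948.57


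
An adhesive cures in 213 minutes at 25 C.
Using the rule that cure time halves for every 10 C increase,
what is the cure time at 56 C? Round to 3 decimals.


Factor = 2^((56 - 25) / 10) = 8.5742
Cure time = 213 / 8.5742
= 24.842 minutes

24.842


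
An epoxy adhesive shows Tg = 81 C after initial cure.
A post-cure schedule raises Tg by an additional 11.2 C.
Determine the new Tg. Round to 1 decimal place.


New Tg = 81 + 11.2
= 92.2 C

92.2


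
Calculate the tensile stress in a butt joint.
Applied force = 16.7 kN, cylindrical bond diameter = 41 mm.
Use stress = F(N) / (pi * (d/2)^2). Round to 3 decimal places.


A = pi * 20.5^2 = 1320.2543 mm^2
sigma = 16700.0 / 1320.2543 = 12.649 MPa

12.649


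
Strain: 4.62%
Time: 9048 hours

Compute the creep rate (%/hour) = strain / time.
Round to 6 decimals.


Creep rate = 4.62 / 9048
= 0.000511 %/h

0.000511


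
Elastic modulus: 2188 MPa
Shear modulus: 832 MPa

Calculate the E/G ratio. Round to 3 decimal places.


E / G = 2188 / 832 = 2.630

2.630


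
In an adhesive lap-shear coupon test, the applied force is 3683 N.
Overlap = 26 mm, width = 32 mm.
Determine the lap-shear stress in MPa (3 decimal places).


stress = F / (overlap * width)
= 3683 / (26 * 32)
= 4.427 MPa

4.427


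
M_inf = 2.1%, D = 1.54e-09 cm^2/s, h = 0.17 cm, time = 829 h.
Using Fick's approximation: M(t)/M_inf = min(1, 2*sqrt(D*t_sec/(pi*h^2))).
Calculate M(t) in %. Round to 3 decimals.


t = 2984400 s
ratio = min(1, 2*sqrt(1.54e-09*2984400/(pi*0.0289)))
= 0.449982
M(t) = 2.1 * 0.449982 = 0.945%

0.945


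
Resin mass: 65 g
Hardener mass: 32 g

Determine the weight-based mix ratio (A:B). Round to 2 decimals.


Ratio = 65 / 32 = 2.03

2.03


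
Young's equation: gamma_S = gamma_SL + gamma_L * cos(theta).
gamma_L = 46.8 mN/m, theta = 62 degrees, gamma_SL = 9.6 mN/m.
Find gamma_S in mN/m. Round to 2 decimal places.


cos(62 deg) = 0.469472
gamma_S = 9.6 + 46.8 * 0.469472
= 31.57 mN/m

31.57


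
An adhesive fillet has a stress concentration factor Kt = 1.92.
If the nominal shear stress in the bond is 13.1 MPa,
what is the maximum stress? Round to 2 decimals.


Max stress = 13.1 * 1.92 = 25.15 MPa

25.15


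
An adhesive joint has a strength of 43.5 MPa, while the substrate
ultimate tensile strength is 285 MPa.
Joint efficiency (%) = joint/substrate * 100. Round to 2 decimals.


Efficiency = 43.5 / 285 * 100
= 15.26%

15.26


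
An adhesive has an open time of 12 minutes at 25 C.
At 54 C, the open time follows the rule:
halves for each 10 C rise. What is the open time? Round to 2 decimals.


Factor = 2^((54-25)/10) = 7.4643
Open time = 12 / 7.4643 = 1.61 min

1.61


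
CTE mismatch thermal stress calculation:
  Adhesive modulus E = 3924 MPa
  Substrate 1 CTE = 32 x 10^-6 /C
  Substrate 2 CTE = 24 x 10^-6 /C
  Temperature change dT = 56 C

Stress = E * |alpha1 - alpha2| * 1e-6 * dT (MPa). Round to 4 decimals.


delta_alpha = |32 - 24| = 8 x 10^-6/C
Stress = 3924 * 8e-6 * 56
= 1.7580 MPa

1.7580


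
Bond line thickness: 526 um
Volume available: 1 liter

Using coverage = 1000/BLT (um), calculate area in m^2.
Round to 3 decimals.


1 L = 1e6 mm^3, thickness = 526 um = 0.526 mm
Area = 1e6 / 0.526 mm^2 = (1e6 / 0.526) / 1e6 m^2 = 1000 / 526 m^2
= 1.901 m^2

1.901


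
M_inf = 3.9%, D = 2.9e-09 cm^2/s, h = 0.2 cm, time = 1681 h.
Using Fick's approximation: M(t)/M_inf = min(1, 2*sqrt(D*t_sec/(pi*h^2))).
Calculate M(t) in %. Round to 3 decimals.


t = 6051600 s
ratio = min(1, 2*sqrt(2.9e-09*6051600/(pi*0.0400)))
= 0.747410
M(t) = 3.9 * 0.747410 = 2.915%

2.915


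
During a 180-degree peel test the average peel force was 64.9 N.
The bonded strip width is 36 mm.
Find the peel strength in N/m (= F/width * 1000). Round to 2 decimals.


Peel strength = F/width * 1000
= 64.9 / 36 * 1000
= 1802.78 N/m

1802.78


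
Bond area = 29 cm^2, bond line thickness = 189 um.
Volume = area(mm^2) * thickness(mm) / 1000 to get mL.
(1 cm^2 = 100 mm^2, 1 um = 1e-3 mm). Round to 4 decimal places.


area_mm2 = 29 * 100 = 2900
blt_mm = 189 * 1e-3 = 0.189
vol_mm3 = 2900 * 0.189 = 548.1
vol_mL = 548.1 / 1000 = 0.5481 mL

0.5481


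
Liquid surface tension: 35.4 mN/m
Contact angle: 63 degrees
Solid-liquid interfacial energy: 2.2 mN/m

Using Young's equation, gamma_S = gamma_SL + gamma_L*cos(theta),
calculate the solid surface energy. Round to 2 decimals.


gamma_S = 2.2 + 35.4 * cos(63)
= 18.27 mN/m

18.27


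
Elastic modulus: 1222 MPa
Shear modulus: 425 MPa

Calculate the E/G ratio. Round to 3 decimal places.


E / G = 1222 / 425 = 2.875

2.875


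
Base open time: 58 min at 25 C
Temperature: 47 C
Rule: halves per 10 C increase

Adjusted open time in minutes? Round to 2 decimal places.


Acceleration = 2^((47-25)/10) = 4.5948
Open time = 58 / 4.5948 = 12.62 min

12.62


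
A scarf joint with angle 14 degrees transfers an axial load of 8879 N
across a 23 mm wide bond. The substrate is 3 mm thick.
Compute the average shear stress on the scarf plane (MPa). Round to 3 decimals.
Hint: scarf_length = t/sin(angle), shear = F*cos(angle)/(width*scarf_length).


scarf_length = 3 / sin(14 deg) = 12.4007 mm
cos(14 deg) = 0.970296
shear stress = 8879 * 0.970296 / (23 * 12.4007)
= 30.206 MPa

30.206


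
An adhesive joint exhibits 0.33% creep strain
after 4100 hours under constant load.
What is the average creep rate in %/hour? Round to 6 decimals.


Creep rate = strain / time
= 0.33 / 4100
= 0.000080 %/h

0.000080


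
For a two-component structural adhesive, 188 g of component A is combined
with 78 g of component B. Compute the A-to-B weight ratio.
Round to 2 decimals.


Weight ratio A:B = 188 / 78
= 2.41

2.41


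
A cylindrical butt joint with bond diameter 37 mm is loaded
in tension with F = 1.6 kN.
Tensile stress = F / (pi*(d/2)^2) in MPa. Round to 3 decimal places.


Area = pi * (37/2)^2 = 1075.2101 mm^2
Stress = 1.6*1000 / 1075.2101
= 1.488 MPa

1.488


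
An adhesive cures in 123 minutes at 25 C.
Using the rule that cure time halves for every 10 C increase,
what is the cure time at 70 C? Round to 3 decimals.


Factor = 2^((70 - 25) / 10) = 22.6274
Cure time = 123 / 22.6274
= 5.436 minutes

5.436


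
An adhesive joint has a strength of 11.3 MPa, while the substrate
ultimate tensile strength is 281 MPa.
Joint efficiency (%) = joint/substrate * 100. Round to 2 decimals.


Efficiency = 11.3 / 281 * 100
= 4.02%

4.02


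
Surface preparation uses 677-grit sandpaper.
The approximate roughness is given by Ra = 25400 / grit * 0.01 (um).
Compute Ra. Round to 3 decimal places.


Ra = 25400 / 677 * 0.01
= 254 / 677
= 0.375 um

0.375


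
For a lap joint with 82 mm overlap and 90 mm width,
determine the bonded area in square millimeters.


Area = 82 * 90 = 7380 mm^2

7380


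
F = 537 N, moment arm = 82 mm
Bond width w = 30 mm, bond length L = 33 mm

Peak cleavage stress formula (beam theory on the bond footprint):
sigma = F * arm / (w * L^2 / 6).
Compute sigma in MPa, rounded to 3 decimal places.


sigma = (537 * 82) / (30 * 1089 / 6)
= 44034 * 6 / 32670
= 264204 / 32670
= 8.087 MPa

8.087


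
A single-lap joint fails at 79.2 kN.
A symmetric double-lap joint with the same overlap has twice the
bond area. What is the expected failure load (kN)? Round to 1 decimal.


Double-lap load = 2 * 79.2 = 158.4 kN

158.4


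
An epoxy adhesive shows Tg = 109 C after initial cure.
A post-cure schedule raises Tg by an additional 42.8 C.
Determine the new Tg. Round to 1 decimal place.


New Tg = 109 + 42.8
= 151.8 C

151.8


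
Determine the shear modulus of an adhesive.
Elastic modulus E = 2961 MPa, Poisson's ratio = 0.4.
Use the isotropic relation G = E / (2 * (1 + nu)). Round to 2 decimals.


G = 2961 / (2*(1+0.4)) = 2961 / 2.80
= 1057.50 MPa

1057.50


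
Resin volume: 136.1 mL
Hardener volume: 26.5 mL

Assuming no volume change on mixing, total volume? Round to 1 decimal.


V_total = 136.1 + 26.5 = 162.6 mL

162.6


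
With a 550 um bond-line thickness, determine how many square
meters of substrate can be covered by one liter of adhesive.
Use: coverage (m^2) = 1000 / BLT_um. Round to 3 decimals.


Coverage = 1000 / 550 = 1.818 m^2

1.818


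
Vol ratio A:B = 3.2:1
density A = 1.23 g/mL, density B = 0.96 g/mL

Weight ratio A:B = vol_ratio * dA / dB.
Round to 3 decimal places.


Weight ratio = 3.2 * 1.23 / 0.96
= 4.100

4.100


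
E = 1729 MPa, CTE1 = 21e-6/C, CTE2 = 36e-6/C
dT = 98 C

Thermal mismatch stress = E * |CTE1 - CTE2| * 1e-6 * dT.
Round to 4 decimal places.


= 1729 * 15e-6 * 98
= 2.5416 MPa

2.5416


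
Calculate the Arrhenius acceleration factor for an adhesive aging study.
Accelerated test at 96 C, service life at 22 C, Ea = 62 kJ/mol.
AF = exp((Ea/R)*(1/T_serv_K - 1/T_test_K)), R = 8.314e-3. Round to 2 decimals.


T_test = 369.15 K, T_serv = 295.15 K
Ea/R = 62 / 0.008314 = 7457.30
AF = exp(7457.30 * (1/295.15 - 1/369.15))
= 158.36

158.36


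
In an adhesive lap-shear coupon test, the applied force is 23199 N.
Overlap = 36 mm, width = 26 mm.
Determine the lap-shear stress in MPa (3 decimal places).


stress = F / (overlap * width)
= 23199 / (36 * 26)
= 24.785 MPa

24.785


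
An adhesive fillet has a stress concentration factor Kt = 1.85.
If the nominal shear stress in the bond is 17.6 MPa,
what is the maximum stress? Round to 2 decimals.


Max stress = 17.6 * 1.85 = 32.56 MPa

32.56


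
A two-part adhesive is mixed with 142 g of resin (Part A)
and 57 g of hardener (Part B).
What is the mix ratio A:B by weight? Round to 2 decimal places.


Mix ratio = mass_A / mass_B
= 142 / 57
= 2.49

2.49


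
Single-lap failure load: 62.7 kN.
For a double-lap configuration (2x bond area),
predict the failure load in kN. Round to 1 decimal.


Failure load = 62.7 * 2 = 125.4 kN

125.4


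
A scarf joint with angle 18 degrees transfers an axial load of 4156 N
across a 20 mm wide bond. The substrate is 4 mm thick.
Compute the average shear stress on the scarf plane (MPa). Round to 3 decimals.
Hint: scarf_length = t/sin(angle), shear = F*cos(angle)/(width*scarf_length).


scarf_length = 4 / sin(18 deg) = 12.9443 mm
cos(18 deg) = 0.951057
shear stress = 4156 * 0.951057 / (20 * 12.9443)
= 15.268 MPa

15.268


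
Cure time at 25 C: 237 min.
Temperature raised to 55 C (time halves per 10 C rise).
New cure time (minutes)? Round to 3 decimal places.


Acceleration factor = 2^(30/10) = 8.0000
New time = 237 / 8.0000 = 29.625 min

29.625


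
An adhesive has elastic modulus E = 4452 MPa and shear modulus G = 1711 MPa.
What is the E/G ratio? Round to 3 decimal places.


E/G = 4452 / 1711 = 2.602

2.602


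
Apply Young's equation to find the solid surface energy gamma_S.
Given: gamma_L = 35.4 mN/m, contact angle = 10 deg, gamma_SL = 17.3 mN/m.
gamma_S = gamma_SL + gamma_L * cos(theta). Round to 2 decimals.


theta_rad = 10 * pi/180 = 0.174533
gamma_S = 17.3 + 35.4 * cos(0.174533)
= 52.16 mN/m

52.16


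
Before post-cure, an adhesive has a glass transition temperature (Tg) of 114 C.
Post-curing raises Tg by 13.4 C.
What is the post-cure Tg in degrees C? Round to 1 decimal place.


Tg_post = Tg_base + delta_Tg
= 114 + 13.4
= 127.4 C

127.4


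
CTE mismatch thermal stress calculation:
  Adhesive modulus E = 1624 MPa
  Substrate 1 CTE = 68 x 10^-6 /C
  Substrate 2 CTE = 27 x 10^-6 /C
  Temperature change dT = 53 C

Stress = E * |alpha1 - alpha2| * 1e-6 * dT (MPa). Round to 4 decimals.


delta_alpha = |68 - 27| = 41 x 10^-6/C
Stress = 1624 * 41e-6 * 53
= 3.5290 MPa

3.5290


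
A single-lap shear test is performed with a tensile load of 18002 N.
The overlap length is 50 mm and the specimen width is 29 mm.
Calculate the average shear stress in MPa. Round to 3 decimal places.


Shear stress = F / (overlap * width)
= 18002 / (50 * 29)
= 18002 / 1450
= 12.415 MPa

12.415


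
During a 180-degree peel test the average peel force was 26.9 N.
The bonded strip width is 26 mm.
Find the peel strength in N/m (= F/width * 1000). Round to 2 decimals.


Peel strength = F/width * 1000
= 26.9 / 26 * 1000
= 1034.62 N/m

1034.62


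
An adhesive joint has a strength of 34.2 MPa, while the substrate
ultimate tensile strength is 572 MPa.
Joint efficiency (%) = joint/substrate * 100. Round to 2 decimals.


Efficiency = 34.2 / 572 * 100
= 5.98%

5.98


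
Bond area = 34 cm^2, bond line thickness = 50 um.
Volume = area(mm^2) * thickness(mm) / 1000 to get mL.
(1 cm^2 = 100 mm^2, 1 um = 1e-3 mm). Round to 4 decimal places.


area_mm2 = 34 * 100 = 3400
blt_mm = 50 * 1e-3 = 0.05
vol_mm3 = 3400 * 0.05 = 170.0
vol_mL = 170.0 / 1000 = 0.1700 mL

0.1700


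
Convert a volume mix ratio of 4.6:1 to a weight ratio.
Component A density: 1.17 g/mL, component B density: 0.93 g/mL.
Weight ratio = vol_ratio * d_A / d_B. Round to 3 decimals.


= 4.6 * 1.17 / 0.93 = 5.787

5.787


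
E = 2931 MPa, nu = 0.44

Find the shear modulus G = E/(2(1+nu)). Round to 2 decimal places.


G = 2931 / (2 * 1.44)
= 1017.71 MPa

1017.71


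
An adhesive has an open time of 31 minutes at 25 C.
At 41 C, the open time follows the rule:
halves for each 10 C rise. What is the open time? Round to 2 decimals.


Factor = 2^((41-25)/10) = 3.0314
Open time = 31 / 3.0314 = 10.23 min

10.23


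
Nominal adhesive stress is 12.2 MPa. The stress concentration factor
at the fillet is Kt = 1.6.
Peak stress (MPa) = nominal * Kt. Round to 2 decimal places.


Peak = 12.2 * 1.6 = 19.52 MPa

19.52


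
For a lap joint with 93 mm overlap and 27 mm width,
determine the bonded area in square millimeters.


Area = 93 * 27 = 2511 mm^2

2511


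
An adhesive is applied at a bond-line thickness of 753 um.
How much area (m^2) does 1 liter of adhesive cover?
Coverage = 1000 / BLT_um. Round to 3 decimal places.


Coverage = 1000 / 753 = 1.328 m^2

1.328


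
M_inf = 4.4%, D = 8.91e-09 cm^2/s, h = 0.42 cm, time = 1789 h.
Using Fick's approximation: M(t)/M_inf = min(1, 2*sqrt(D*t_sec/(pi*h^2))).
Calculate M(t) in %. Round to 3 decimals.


t = 6440400 s
ratio = min(1, 2*sqrt(8.91e-09*6440400/(pi*0.1764)))
= 0.643578
M(t) = 4.4 * 0.643578 = 2.832%

2.832


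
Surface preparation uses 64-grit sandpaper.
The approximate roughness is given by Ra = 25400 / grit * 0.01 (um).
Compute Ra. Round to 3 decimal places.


Ra = 25400 / 64 * 0.01
= 254 / 64
= 3.969 um

3.969


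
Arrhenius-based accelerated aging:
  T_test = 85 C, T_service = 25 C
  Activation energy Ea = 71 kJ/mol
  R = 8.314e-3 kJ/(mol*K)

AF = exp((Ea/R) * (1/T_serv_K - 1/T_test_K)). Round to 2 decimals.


T_test_K = 358.15, T_serv_K = 298.15
AF = exp((71/8.314e-3) * (1/298.15 - 1/358.15))
= 121.32

121.32


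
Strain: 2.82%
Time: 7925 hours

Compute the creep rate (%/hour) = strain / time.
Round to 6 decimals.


Creep rate = 2.82 / 7925
= 0.000356 %/h

0.000356


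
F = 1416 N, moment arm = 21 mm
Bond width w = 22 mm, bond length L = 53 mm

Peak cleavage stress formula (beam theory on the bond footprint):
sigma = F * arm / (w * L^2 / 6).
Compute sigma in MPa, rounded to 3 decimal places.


sigma = (1416 * 21) / (22 * 2809 / 6)
= 29736 * 6 / 61798
= 178416 / 61798
= 2.887 MPa

2.887


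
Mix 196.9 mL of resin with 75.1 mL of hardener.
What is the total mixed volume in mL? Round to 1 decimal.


Total = 196.9 + 75.1 = 272.0 mL

272.0


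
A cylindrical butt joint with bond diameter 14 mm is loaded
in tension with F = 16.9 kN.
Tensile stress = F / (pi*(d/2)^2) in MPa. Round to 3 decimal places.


Area = pi * (14/2)^2 = 153.9380 mm^2
Stress = 16.9*1000 / 153.9380
= 109.784 MPa

109.784


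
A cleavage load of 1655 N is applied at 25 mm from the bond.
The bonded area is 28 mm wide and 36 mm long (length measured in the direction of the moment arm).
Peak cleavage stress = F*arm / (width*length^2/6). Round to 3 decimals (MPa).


Moment = 1655 * 25 = 41375 N*mm
Section modulus = 28 * 1296 / 6 = 36288 / 6 mm^3
Stress = 41375 / (36288 / 6) = 248250 / 36288
= 6.841 MPa

6.841


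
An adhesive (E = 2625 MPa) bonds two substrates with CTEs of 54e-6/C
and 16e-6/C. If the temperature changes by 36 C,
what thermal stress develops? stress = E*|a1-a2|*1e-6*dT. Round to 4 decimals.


Stress = 2625 * |54 - 16| * 1e-6 * 36
= 3.5910 MPa

3.5910


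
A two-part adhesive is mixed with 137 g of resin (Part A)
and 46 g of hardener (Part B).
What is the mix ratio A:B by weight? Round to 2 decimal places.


Mix ratio = mass_A / mass_B
= 137 / 46
= 2.98

2.98


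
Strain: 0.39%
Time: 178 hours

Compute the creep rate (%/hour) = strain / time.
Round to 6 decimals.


Creep rate = 0.39 / 178
= 0.002191 %/h

0.002191


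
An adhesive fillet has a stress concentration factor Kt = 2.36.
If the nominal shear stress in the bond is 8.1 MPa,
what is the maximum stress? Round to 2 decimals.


Max stress = 8.1 * 2.36 = 19.12 MPa

19.12


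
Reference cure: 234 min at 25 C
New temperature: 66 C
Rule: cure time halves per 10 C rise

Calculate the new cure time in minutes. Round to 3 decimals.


factor = 2^((66-25)/10) = 17.1484
t_new = 234 / 17.1484 = 13.646 min

13.646


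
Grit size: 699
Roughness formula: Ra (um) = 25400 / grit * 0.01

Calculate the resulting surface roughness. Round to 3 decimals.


Ra = 25400 / 699 * 0.01
= 0.363 um

0.363


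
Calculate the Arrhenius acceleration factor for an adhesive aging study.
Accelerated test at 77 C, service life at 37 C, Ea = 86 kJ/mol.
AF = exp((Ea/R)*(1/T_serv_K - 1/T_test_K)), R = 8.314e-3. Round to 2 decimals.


T_test = 350.15 K, T_serv = 310.15 K
Ea/R = 86 / 0.008314 = 10344.00
AF = exp(10344.00 * (1/310.15 - 1/350.15))
= 45.15

45.15


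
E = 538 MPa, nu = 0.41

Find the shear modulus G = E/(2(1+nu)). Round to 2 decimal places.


G = 538 / (2 * 1.41)
= 190.78 MPa

190.78


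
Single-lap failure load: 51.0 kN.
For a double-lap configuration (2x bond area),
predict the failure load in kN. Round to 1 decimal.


Failure load = 51.0 * 2 = 102.0 kN

102.0


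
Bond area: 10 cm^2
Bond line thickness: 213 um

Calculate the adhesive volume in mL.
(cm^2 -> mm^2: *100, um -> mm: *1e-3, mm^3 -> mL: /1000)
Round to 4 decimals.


V = 10*100 * 213*1e-3 / 1000
= 0.2130 mL

0.2130


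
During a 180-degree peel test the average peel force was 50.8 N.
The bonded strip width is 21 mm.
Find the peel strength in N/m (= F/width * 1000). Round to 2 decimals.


Peel strength = F/width * 1000
= 50.8 / 21 * 1000
= 2419.05 N/m

2419.05


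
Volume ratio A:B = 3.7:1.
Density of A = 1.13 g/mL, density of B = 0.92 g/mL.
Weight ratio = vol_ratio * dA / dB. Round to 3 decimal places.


Wt ratio = 3.7 * 1.13 / 0.92
= 4.545

4.545


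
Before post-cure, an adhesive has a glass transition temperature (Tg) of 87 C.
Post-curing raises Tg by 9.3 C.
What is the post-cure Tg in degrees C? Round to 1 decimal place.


Tg_post = Tg_base + delta_Tg
= 87 + 9.3
= 96.3 C

96.3


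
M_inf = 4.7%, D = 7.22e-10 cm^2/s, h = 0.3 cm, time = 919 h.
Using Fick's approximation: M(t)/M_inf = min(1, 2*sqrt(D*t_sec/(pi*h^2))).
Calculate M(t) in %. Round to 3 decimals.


t = 3308400 s
ratio = min(1, 2*sqrt(7.22e-10*3308400/(pi*0.0900)))
= 0.183828
M(t) = 4.7 * 0.183828 = 0.864%

0.864


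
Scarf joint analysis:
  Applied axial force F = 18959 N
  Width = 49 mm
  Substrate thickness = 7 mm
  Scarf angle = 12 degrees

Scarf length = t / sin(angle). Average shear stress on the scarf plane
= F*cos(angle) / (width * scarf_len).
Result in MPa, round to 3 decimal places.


Scarf length = 7 / sin(12 deg) = 33.6681 mm
cos(12 deg) = 0.978148
Shear = 18959 * 0.978148 / (49 * 33.6681)
= 11.241 MPa

11.241


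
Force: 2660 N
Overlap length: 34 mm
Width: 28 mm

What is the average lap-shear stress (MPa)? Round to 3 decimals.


Average shear stress = F / (overlap * width)
= 2660 / (34 * 28)
= 2.794 MPa

2.794


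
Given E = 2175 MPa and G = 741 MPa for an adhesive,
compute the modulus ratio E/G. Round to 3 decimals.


E/G ratio = 2175 / 741 = 2.935

2.935


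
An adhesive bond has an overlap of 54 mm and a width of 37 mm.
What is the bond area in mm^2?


Bond area = overlap * width
= 54 * 37
= 1998 mm^2

1998


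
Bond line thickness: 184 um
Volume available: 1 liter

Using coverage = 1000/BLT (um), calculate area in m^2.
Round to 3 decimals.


1 L = 1e6 mm^3, thickness = 184 um = 0.184 mm
Area = 1e6 / 0.184 mm^2 = (1e6 / 0.184) / 1e6 m^2 = 1000 / 184 m^2
= 5.435 m^2

5.435


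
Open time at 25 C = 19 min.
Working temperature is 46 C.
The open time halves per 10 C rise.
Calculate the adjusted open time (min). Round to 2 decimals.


factor = 2^((46 - 25) / 10) = 4.2871
ot = 19 / 4.2871 = 4.43 min

4.43


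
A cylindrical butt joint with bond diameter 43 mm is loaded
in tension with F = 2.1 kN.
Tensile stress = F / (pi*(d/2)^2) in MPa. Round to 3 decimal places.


Area = pi * (43/2)^2 = 1452.2012 mm^2
Stress = 2.1*1000 / 1452.2012
= 1.446 MPa

1.446


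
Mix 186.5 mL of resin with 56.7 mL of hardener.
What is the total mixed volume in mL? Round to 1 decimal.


Total = 186.5 + 56.7 = 243.2 mL

243.2


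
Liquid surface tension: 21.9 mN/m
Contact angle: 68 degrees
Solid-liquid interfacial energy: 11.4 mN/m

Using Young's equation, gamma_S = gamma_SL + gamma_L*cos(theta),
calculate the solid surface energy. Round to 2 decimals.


gamma_S = 11.4 + 21.9 * cos(68)
= 19.60 mN/m

19.60


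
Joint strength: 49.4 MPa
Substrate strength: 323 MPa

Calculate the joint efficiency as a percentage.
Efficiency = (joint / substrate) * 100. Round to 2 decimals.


Efficiency = (49.4 / 323) * 100 = 15.29%

15.29


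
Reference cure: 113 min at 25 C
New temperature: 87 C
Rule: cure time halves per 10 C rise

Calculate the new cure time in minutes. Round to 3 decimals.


factor = 2^((87-25)/10) = 73.5167
t_new = 113 / 73.5167 = 1.537 min

1.537


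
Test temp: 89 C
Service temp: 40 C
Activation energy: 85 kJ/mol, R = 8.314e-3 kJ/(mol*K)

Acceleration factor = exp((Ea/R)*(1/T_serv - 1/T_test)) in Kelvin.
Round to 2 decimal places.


AF = exp((85/0.008314)*(1/313.15 - 1/362.15))
= 82.88

82.88


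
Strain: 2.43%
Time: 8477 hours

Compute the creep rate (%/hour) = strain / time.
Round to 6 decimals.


Creep rate = 2.43 / 8477
= 0.000287 %/h

0.000287


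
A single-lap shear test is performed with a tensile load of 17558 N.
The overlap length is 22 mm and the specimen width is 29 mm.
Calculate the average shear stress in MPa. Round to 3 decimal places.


Shear stress = F / (overlap * width)
= 17558 / (22 * 29)
= 17558 / 638
= 27.520 MPa

27.520


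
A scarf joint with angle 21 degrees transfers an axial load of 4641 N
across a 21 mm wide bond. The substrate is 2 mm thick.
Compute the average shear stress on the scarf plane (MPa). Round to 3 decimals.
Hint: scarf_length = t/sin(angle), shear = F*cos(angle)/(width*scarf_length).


scarf_length = 2 / sin(21 deg) = 5.5809 mm
cos(21 deg) = 0.933580
shear stress = 4641 * 0.933580 / (21 * 5.5809)
= 36.969 MPa

36.969


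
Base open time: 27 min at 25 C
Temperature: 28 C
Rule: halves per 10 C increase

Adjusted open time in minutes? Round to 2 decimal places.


Acceleration = 2^((28-25)/10) = 1.2311
Open time = 27 / 1.2311 = 21.93 min

21.93


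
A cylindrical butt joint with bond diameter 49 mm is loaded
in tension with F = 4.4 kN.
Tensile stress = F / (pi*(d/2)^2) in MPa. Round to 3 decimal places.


Area = pi * (49/2)^2 = 1885.7410 mm^2
Stress = 4.4*1000 / 1885.7410
= 2.333 MPa

2.333


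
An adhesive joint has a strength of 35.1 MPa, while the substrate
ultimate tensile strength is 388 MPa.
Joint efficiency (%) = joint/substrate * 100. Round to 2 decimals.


Efficiency = 35.1 / 388 * 100
= 9.05%

9.05


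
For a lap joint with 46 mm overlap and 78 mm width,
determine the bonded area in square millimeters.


Area = 46 * 78 = 3588 mm^2

3588


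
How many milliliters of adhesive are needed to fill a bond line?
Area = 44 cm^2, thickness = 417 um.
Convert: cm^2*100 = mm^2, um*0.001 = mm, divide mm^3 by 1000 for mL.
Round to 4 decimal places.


= (44 * 100) * (417 * 0.001) / 1000
= 1.8348 mL

1.8348


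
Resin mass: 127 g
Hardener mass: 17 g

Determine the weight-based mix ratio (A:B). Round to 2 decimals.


Ratio = 127 / 17 = 7.47

7.47


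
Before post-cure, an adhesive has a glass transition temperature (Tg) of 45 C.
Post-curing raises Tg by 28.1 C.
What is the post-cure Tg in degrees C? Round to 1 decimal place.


Tg_post = Tg_base + delta_Tg
= 45 + 28.1
= 73.1 C

73.1


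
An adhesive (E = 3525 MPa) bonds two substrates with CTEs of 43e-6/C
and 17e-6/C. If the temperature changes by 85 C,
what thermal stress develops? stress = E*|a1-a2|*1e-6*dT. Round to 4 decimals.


Stress = 3525 * |43 - 17| * 1e-6 * 85
= 7.7903 MPa

7.7903


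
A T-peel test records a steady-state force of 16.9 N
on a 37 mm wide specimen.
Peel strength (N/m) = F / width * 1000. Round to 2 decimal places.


Peel strength = 16.9 / 37 * 1000
= 456.76 N/m

456.76


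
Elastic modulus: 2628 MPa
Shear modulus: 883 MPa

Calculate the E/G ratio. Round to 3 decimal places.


E / G = 2628 / 883 = 2.976

2.976


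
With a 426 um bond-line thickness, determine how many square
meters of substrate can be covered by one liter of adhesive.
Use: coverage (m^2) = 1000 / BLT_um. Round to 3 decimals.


Coverage = 1000 / 426 = 2.347 m^2

2.347


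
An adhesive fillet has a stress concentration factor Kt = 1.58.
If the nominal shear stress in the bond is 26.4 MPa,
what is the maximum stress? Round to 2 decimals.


Max stress = 26.4 * 1.58 = 41.71 MPa

41.71


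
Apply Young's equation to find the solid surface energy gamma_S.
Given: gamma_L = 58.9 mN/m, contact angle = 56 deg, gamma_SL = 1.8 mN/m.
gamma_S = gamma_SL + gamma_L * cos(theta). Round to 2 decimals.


theta_rad = 56 * pi/180 = 0.977384
gamma_S = 1.8 + 58.9 * cos(0.977384)
= 34.74 mN/m

34.74


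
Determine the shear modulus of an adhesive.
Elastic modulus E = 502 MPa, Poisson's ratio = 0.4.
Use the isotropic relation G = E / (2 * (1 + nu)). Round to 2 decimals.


G = 502 / (2*(1+0.4)) = 502 / 2.80
= 179.29 MPa

179.29


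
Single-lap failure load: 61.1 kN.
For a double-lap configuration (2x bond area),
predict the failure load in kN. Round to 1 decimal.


Failure load = 61.1 * 2 = 122.2 kN

122.2


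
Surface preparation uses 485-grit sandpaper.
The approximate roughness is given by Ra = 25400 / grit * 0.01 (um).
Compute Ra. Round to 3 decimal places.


Ra = 25400 / 485 * 0.01
= 254 / 485
= 0.524 um

0.524


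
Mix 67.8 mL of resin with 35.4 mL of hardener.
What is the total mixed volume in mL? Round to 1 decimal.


Total = 67.8 + 35.4 = 103.2 mL

103.2


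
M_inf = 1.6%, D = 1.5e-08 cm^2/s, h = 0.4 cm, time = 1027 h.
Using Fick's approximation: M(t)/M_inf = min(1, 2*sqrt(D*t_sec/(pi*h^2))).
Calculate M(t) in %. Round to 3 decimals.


t = 3697200 s
ratio = min(1, 2*sqrt(1.5e-08*3697200/(pi*0.1600)))
= 0.664320
M(t) = 1.6 * 0.664320 = 1.063%

1.063


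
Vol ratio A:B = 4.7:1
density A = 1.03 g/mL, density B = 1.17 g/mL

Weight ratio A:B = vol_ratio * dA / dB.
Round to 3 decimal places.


Weight ratio = 4.7 * 1.03 / 1.17
= 4.138

4.138


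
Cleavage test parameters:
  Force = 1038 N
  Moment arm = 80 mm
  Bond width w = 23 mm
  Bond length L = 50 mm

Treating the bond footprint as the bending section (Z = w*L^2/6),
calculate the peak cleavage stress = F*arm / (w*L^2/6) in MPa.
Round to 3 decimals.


M = 1038 * 80 = 83040 N*mm
Z = 23 * 50^2 / 6 = 57500 / 6 mm^3
sigma = M / Z = 6 * 83040 / 57500 = 498240 / 57500
= 8.665 MPa

8.665


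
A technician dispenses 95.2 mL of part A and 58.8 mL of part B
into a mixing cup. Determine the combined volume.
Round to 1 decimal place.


Combined volume = 95.2 + 58.8
= 154.0 mL

154.0


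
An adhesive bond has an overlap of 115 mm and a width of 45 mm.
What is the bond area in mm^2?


Bond area = overlap * width
= 115 * 45
= 5175 mm^2

5175


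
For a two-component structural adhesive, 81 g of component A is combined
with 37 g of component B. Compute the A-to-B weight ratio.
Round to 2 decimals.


Weight ratio A:B = 81 / 37
= 2.19

2.19


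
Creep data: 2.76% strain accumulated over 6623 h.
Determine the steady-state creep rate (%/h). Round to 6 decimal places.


Rate = 2.76 / 6623 = 0.000417 %/h

0.000417


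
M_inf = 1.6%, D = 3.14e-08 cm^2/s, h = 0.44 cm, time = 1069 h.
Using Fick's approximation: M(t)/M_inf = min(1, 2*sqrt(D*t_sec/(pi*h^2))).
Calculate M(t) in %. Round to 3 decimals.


t = 3848400 s
ratio = min(1, 2*sqrt(3.14e-08*3848400/(pi*0.1936)))
= 0.891471
M(t) = 1.6 * 0.891471 = 1.426%

1.426


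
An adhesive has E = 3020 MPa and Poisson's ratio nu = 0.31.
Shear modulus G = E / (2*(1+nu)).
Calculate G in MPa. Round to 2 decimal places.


G = 3020 / (2*(1+0.31))
= 3020 / 2.62
= 1152.67 MPa

1152.67


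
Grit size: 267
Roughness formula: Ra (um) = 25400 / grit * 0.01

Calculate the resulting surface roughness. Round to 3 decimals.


Ra = 25400 / 267 * 0.01
= 0.951 um

0.951


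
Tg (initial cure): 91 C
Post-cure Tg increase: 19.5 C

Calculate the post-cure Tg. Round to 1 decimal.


Post-cure Tg = 91 + 19.5 = 110.5 C

110.5


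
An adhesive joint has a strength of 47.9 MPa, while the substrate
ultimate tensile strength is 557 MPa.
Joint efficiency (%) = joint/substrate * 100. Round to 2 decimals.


Efficiency = 47.9 / 557 * 100
= 8.60%

8.60


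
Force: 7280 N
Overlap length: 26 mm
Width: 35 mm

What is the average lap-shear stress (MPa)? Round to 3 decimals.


Average shear stress = F / (overlap * width)
= 7280 / (26 * 35)
= 8.000 MPa

8.000


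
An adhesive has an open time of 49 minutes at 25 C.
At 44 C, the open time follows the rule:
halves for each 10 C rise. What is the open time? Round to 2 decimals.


Factor = 2^((44-25)/10) = 3.7321
Open time = 49 / 3.7321 = 13.13 min

13.13


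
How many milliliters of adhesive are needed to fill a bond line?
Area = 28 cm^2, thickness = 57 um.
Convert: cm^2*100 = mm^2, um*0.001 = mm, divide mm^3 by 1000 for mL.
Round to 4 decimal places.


= (28 * 100) * (57 * 0.001) / 1000
= 0.1596 mL

0.1596


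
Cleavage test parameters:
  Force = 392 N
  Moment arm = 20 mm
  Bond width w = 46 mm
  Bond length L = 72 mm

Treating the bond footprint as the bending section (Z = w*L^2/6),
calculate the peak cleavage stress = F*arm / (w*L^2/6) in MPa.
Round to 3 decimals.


M = 392 * 20 = 7840 N*mm
Z = 46 * 72^2 / 6 = 238464 / 6 mm^3
sigma = M / Z = 6 * 7840 / 238464 = 47040 / 238464
= 0.197 MPa

0.197


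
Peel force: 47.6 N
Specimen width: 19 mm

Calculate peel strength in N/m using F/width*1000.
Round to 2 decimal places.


Peel strength = 47.6 / 19 * 1000 = 2505.26 N/m

2505.26


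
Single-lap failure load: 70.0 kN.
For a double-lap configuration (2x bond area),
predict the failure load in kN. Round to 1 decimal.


Failure load = 70.0 * 2 = 140.0 kN

140.0


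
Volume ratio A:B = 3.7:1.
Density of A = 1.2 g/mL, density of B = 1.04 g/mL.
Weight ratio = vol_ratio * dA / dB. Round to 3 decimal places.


Wt ratio = 3.7 * 1.2 / 1.04
= 4.269

4.269


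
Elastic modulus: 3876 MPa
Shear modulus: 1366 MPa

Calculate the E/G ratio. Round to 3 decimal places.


E / G = 3876 / 1366 = 2.837

2.837


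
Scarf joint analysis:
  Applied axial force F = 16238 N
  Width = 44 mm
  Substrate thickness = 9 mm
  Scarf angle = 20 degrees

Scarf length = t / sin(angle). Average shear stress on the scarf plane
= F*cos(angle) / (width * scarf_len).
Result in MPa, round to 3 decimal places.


Scarf length = 9 / sin(20 deg) = 26.3142 mm
cos(20 deg) = 0.939693
Shear = 16238 * 0.939693 / (44 * 26.3142)
= 13.179 MPa

13.179


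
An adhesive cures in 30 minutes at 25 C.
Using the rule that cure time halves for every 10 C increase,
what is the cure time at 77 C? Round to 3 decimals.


Factor = 2^((77 - 25) / 10) = 36.7583
Cure time = 30 / 36.7583
= 0.816 minutes

0.816


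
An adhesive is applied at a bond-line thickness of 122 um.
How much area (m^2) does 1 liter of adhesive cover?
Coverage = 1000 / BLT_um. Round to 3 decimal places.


Coverage = 1000 / 122 = 8.197 m^2

8.197


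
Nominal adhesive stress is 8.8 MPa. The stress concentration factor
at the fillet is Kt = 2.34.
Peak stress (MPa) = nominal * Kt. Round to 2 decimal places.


Peak = 8.8 * 2.34 = 20.59 MPa

20.59


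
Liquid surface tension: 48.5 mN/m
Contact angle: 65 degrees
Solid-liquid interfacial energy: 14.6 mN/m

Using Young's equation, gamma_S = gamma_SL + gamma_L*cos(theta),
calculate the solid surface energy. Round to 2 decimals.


gamma_S = 14.6 + 48.5 * cos(65)
= 35.10 mN/m

35.10


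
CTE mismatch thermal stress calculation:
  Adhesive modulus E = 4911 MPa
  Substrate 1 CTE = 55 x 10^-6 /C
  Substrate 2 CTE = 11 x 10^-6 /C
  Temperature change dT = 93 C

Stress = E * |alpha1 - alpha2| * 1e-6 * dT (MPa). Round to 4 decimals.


delta_alpha = |55 - 11| = 44 x 10^-6/C
Stress = 4911 * 44e-6 * 93
= 20.0958 MPa

20.0958


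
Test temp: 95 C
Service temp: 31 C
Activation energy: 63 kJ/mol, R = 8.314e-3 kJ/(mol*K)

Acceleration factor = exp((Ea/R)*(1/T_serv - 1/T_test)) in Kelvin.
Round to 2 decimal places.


AF = exp((63/0.008314)*(1/304.15 - 1/368.15))
= 76.03

76.03


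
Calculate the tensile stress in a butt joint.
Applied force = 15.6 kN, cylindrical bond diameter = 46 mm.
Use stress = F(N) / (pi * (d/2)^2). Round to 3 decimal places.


A = pi * 23.0^2 = 1661.9025 mm^2
sigma = 15600.0 / 1661.9025 = 9.387 MPa

9.387


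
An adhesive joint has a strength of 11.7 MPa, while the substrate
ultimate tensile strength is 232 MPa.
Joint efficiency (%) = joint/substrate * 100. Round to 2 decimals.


Efficiency = 11.7 / 232 * 100
= 5.04%

5.04


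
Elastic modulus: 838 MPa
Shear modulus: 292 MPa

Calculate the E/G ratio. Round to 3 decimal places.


E / G = 838 / 292 = 2.870

2.870


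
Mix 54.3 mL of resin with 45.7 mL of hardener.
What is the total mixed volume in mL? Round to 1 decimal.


Total = 54.3 + 45.7 = 100.0 mL

100.0


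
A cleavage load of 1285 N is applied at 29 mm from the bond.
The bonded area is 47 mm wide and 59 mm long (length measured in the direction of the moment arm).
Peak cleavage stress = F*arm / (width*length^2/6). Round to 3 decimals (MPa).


Moment = 1285 * 29 = 37265 N*mm
Section modulus = 47 * 3481 / 6 = 163607 / 6 mm^3
Stress = 37265 / (163607 / 6) = 223590 / 163607
= 1.367 MPa

1.367


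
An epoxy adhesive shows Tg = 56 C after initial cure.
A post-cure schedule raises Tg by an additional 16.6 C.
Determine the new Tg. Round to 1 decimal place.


New Tg = 56 + 16.6
= 72.6 C

72.6


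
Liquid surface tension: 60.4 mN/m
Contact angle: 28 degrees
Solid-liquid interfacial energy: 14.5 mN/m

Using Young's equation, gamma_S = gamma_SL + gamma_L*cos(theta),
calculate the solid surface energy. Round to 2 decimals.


gamma_S = 14.5 + 60.4 * cos(28)
= 67.83 mN/m

67.83


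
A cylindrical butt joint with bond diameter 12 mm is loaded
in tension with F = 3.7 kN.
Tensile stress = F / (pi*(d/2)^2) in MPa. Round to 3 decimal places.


Area = pi * (12/2)^2 = 113.0973 mm^2
Stress = 3.7*1000 / 113.0973
= 32.715 MPa

32.715


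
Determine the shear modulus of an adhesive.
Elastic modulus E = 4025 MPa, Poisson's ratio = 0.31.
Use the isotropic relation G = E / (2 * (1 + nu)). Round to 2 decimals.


G = 4025 / (2*(1+0.31)) = 4025 / 2.62
= 1536.26 MPa

1536.26
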